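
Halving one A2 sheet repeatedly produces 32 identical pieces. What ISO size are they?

A7

32 = 2^5, so 5 halving steps.
A2 → A3 → … → A7 after 5 steps.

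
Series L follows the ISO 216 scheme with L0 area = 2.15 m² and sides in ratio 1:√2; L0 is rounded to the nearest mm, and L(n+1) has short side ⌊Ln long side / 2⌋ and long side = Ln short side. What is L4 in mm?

Let L0's short side be w mm. w · w√2 = 2.15 m² = 2,150,000 mm², so w ≈ 1233.0 mm and w√2 ≈ 1743.7 mm → L0 = 1233 × 1744 mm.
L1: ⌊1744/2⌋ × 1233 = 872 × 1233 mm
L2: ⌊1233/2⌋ × 872 = 616 × 872 mm
L3: ⌊872/2⌋ × 616 = 436 × 616 mm
L4: ⌊616/2⌋ × 436 = 308 × 436 mm

308 × 436 mm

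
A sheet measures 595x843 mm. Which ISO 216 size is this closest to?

Aspect ratio 843/595 ≈ 1.417 — close to the ISO √2 ≈ 1.414.
In the A-series (A0 area = 1 m²): A1 = 594 × 841 mm.
Off by 3 mm total — nearest standard size.

A1 (594 × 841 mm)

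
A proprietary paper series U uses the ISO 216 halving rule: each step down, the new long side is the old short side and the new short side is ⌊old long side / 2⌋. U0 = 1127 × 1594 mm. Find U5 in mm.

199 × 281 mm

U1: ⌊1594/2⌋ × 1127 = 797 × 1127 mm
U2: ⌊1127/2⌋ × 797 = 563 × 797 mm
U3: ⌊797/2⌋ × 563 = 398 × 563 mm
U4: ⌊563/2⌋ × 398 = 281 × 398 mm
U5: ⌊398/2⌋ × 281 = 199 × 281 mm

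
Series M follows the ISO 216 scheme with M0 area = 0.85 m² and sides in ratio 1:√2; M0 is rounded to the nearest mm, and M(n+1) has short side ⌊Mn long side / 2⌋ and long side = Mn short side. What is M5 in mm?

Let M0's short side be w mm. w · w√2 = 0.85 m² = 850,000 mm², so w ≈ 775.3 mm and w√2 ≈ 1096.4 mm → M0 = 775 × 1096 mm.
M1: ⌊1096/2⌋ × 775 = 548 × 775 mm
M2: ⌊775/2⌋ × 548 = 387 × 548 mm
M3: ⌊548/2⌋ × 387 = 274 × 387 mm
M4: ⌊387/2⌋ × 274 = 193 × 274 mm
M5: ⌊274/2⌋ × 193 = 137 × 193 mm

137 × 193 mm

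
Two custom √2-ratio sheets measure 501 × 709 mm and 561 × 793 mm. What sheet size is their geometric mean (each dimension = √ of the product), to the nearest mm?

530 × 750 mm

Short side: √(501 · 561) = √281061 ≈ 530.2 → 530 mm
Long side: √(709 · 793) = √562237 ≈ 749.8 → 750 mm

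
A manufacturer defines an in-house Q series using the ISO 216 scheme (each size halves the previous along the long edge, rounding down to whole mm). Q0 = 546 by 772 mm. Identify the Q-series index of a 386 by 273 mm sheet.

Q2

Q0: 546 × 772 mm
Q1: 386 × 546 mm
Q2: 273 × 386 mm
Q3: 193 × 273 mm
→ matches Q2.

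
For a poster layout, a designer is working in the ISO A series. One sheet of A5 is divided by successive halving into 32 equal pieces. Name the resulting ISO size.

A10

32 = 2^5, so 5 halving steps.
A5 → A6 → … → A10 after 5 steps.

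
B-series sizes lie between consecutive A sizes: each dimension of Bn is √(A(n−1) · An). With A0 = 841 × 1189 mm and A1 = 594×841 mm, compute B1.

Short side: √(841 · 594) = √499554 ≈ 706.8 → 707 mm
Long side: √(1189 · 841) = √999949 ≈ 1000.0 → 1000 mm

707 × 1000 mm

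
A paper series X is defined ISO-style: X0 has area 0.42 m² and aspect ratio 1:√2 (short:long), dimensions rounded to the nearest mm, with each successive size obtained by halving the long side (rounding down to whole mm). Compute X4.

Let X0's short side be w mm. w · w√2 = 0.42 m² = 420,000 mm², so w ≈ 545.0 mm and w√2 ≈ 770.7 mm → X0 = 545 × 771 mm.
X1: ⌊771/2⌋ × 545 = 385 × 545 mm
X2: ⌊545/2⌋ × 385 = 272 × 385 mm
X3: ⌊385/2⌋ × 272 = 192 × 272 mm
X4: ⌊272/2⌋ × 192 = 136 × 192 mm

136 × 192 mm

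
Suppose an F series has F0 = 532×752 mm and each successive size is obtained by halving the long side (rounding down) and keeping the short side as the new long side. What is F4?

133 × 188 mm

F1: ⌊752/2⌋ × 532 = 376 × 532 mm
F2: ⌊532/2⌋ × 376 = 266 × 376 mm
F3: ⌊376/2⌋ × 266 = 188 × 266 mm
F4: ⌊266/2⌋ × 188 = 133 × 188 mm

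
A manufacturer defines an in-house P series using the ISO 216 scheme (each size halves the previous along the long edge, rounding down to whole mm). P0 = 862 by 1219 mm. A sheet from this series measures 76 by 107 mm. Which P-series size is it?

P0: 862 × 1219 mm
P1: 609 × 862 mm
P2: 431 × 609 mm
P3: 304 × 431 mm
P4: 215 × 304 mm
P5: 152 × 215 mm
P6: 107 × 152 mm
P7: 76 × 107 mm
P8: 53 × 76 mm
→ matches P7.

P7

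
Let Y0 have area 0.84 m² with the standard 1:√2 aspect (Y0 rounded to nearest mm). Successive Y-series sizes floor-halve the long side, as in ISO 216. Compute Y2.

385 × 545 mm

Let Y0's short side be w mm. w · w√2 = 0.84 m² = 840,000 mm², so w ≈ 770.7 mm and w√2 ≈ 1089.9 mm → Y0 = 771 × 1090 mm.
Y1: ⌊1090/2⌋ × 771 = 545 × 771 mm
Y2: ⌊771/2⌋ × 545 = 385 × 545 mm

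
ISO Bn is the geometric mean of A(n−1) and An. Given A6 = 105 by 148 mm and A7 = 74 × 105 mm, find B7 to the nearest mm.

Short side: √(105 · 74) = √7770 ≈ 88.1 → 88 mm
Long side: √(148 · 105) = √15540 ≈ 124.7 → 125 mm

88 × 125 mm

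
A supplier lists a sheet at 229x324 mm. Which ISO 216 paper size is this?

C4 (229 × 324 mm)

Aspect ratio 324/229 ≈ 1.415 — close to the ISO √2 ≈ 1.414.
In the C-series (envelope sizes, between A and B): C4 = 229 × 324 mm.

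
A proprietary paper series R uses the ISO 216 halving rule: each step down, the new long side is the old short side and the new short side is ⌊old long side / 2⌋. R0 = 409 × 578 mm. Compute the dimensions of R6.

51 × 72 mm

R1: ⌊578/2⌋ × 409 = 289 × 409 mm
R2: ⌊409/2⌋ × 289 = 204 × 289 mm
R3: ⌊289/2⌋ × 204 = 144 × 204 mm
R4: ⌊204/2⌋ × 144 = 102 × 144 mm
R5: ⌊144/2⌋ × 102 = 72 × 102 mm
R6: ⌊102/2⌋ × 72 = 51 × 72 mm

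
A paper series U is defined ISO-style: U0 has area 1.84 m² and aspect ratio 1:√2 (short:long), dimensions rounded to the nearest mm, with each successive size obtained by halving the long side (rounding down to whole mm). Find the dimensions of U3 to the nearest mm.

403 × 570 mm

Let U0's short side be w mm. w · w√2 = 1.84 m² = 1,840,000 mm², so w ≈ 1140.6 mm and w√2 ≈ 1613.1 mm → U0 = 1141 × 1613 mm.
U1: ⌊1613/2⌋ × 1141 = 806 × 1141 mm
U2: ⌊1141/2⌋ × 806 = 570 × 806 mm
U3: ⌊806/2⌋ × 570 = 403 × 570 mm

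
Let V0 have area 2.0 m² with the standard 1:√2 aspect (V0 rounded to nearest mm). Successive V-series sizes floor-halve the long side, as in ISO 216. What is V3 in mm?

420 × 594 mm

Let V0's short side be w mm. w · w√2 = 2.0 m² = 2,000,000 mm², so w ≈ 1189.2 mm and w√2 ≈ 1681.8 mm → V0 = 1189 × 1682 mm.
V1: ⌊1682/2⌋ × 1189 = 841 × 1189 mm
V2: ⌊1189/2⌋ × 841 = 594 × 841 mm
V3: ⌊841/2⌋ × 594 = 420 × 594 mm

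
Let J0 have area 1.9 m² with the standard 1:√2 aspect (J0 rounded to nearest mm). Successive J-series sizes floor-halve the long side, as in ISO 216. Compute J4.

Let J0's short side be w mm. w · w√2 = 1.9 m² = 1,900,000 mm², so w ≈ 1159.1 mm and w√2 ≈ 1639.2 mm → J0 = 1159 × 1639 mm.
J1: ⌊1639/2⌋ × 1159 = 819 × 1159 mm
J2: ⌊1159/2⌋ × 819 = 579 × 819 mm
J3: ⌊819/2⌋ × 579 = 409 × 579 mm
J4: ⌊579/2⌋ × 409 = 289 × 409 mm

289 × 409 mm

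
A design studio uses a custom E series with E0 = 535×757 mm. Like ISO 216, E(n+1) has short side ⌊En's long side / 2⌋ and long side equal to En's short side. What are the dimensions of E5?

94 × 133 mm

E1: ⌊757/2⌋ × 535 = 378 × 535 mm
E2: ⌊535/2⌋ × 378 = 267 × 378 mm
E3: ⌊378/2⌋ × 267 = 189 × 267 mm
E4: ⌊267/2⌋ × 189 = 133 × 189 mm
E5: ⌊189/2⌋ × 133 = 94 × 133 mm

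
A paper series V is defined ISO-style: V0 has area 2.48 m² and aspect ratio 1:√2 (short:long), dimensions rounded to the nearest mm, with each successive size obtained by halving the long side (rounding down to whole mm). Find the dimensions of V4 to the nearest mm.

Let V0's short side be w mm. w · w√2 = 2.48 m² = 2,480,000 mm², so w ≈ 1324.2 mm and w√2 ≈ 1872.8 mm → V0 = 1324 × 1873 mm.
V1: ⌊1873/2⌋ × 1324 = 936 × 1324 mm
V2: ⌊1324/2⌋ × 936 = 662 × 936 mm
V3: ⌊936/2⌋ × 662 = 468 × 662 mm
V4: ⌊662/2⌋ × 468 = 331 × 468 mm

331 × 468 mm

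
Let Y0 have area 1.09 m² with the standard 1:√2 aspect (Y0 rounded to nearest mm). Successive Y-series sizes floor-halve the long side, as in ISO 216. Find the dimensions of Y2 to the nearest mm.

Let Y0's short side be w mm. w · w√2 = 1.09 m² = 1,090,000 mm², so w ≈ 877.9 mm and w√2 ≈ 1241.6 mm → Y0 = 878 × 1242 mm.
Y1: ⌊1242/2⌋ × 878 = 621 × 878 mm
Y2: ⌊878/2⌋ × 621 = 439 × 621 mm

439 × 621 mm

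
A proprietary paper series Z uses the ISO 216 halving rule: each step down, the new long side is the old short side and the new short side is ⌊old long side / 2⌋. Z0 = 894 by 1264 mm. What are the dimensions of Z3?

Z1: ⌊1264/2⌋ × 894 = 632 × 894 mm
Z2: ⌊894/2⌋ × 632 = 447 × 632 mm
Z3: ⌊632/2⌋ × 447 = 316 × 447 mm

316 × 447 mm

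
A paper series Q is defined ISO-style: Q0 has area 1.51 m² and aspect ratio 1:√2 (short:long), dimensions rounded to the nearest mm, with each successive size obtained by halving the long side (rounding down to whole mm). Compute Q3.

365 × 516 mm

Let Q0's short side be w mm. w · w√2 = 1.51 m² = 1,510,000 mm², so w ≈ 1033.3 mm and w√2 ≈ 1461.3 mm → Q0 = 1033 × 1461 mm.
Q1: ⌊1461/2⌋ × 1033 = 730 × 1033 mm
Q2: ⌊1033/2⌋ × 730 = 516 × 730 mm
Q3: ⌊730/2⌋ × 516 = 365 × 516 mm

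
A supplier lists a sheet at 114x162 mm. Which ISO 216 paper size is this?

C6 (114 × 162 mm)

Aspect ratio 162/114 ≈ 1.421 — close to the ISO √2 ≈ 1.414.
In the C-series (envelope sizes, between A and B): C6 = 114 × 162 mm.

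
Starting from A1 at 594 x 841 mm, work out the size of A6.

105 × 148 mm

A2: ⌊841/2⌋ × 594 = 420 × 594 mm
A3: ⌊594/2⌋ × 420 = 297 × 420 mm
A4: ⌊420/2⌋ × 297 = 210 × 297 mm
A5: ⌊297/2⌋ × 210 = 148 × 210 mm
A6: ⌊210/2⌋ × 148 = 105 × 148 mm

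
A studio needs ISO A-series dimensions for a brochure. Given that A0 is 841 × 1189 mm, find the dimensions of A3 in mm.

297 × 420 mm

A1: ⌊1189/2⌋ × 841 = 594 × 841 mm
A2: ⌊841/2⌋ × 594 = 420 × 594 mm
A3: ⌊594/2⌋ × 420 = 297 × 420 mm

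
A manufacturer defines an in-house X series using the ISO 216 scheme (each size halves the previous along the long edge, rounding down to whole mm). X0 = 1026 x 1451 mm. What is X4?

X1 = 725 × 1026 mm (from X0 by 1 halving).
X2: ⌊1026/2⌋ × 725 = 513 × 725 mm
X3: ⌊725/2⌋ × 513 = 362 × 513 mm
X4: ⌊513/2⌋ × 362 = 256 × 362 mm

256 × 362 mm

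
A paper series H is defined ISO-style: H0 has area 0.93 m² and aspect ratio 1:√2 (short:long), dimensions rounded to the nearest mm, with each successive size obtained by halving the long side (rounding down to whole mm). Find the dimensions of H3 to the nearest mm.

286 × 405 mm

Let H0's short side be w mm. w · w√2 = 0.93 m² = 930,000 mm², so w ≈ 810.9 mm and w√2 ≈ 1146.8 mm → H0 = 811 × 1147 mm.
H1: ⌊1147/2⌋ × 811 = 573 × 811 mm
H2: ⌊811/2⌋ × 573 = 405 × 573 mm
H3: ⌊573/2⌋ × 405 = 286 × 405 mm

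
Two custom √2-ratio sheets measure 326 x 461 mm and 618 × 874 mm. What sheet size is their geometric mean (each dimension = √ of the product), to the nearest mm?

449 × 635 mm

Short side: √(326 · 618) = √201468 ≈ 448.9 → 449 mm
Long side: √(461 · 874) = √402914 ≈ 634.8 → 635 mm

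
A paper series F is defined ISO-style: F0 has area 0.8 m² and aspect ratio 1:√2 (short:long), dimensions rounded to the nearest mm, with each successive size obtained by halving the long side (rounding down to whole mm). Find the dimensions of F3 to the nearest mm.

Let F0's short side be w mm. w · w√2 = 0.8 m² = 800,000 mm², so w ≈ 752.1 mm and w√2 ≈ 1063.7 mm → F0 = 752 × 1064 mm.
F1: ⌊1064/2⌋ × 752 = 532 × 752 mm
F2: ⌊752/2⌋ × 532 = 376 × 532 mm
F3: ⌊532/2⌋ × 376 = 266 × 376 mm

266 × 376 mm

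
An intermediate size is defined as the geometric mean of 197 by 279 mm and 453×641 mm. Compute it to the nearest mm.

299 × 423 mm

Short side: √(197 · 453) = √89241 ≈ 298.7 → 299 mm
Long side: √(279 · 641) = √178839 ≈ 422.9 → 423 mm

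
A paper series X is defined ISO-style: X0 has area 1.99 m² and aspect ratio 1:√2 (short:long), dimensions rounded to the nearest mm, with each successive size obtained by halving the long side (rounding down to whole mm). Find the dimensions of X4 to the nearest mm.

Let X0's short side be w mm. w · w√2 = 1.99 m² = 1,990,000 mm², so w ≈ 1186.2 mm and w√2 ≈ 1677.6 mm → X0 = 1186 × 1678 mm.
X1: ⌊1678/2⌋ × 1186 = 839 × 1186 mm
X2: ⌊1186/2⌋ × 839 = 593 × 839 mm
X3: ⌊839/2⌋ × 593 = 419 × 593 mm
X4: ⌊593/2⌋ × 419 = 296 × 419 mm

296 × 419 mm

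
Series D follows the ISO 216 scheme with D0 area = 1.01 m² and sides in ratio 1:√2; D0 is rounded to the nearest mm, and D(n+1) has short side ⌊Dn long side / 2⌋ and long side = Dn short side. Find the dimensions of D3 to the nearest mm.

298 × 422 mm

Let D0's short side be w mm. w · w√2 = 1.01 m² = 1,010,000 mm², so w ≈ 845.1 mm and w√2 ≈ 1195.1 mm → D0 = 845 × 1195 mm.
D1: ⌊1195/2⌋ × 845 = 597 × 845 mm
D2: ⌊845/2⌋ × 597 = 422 × 597 mm
D3: ⌊597/2⌋ × 422 = 298 × 422 mm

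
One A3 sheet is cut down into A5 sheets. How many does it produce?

4

Each ISO step halves the sheet: 1 × A3 → 2 × A4 → 4 × A5
From A3 to A5 is 2 halving steps: 2^2 = 4.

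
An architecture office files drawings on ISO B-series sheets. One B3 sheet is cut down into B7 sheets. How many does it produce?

16

Each ISO step halves the sheet: 1 × B3 → 2 × B4 → 4 × B5 → 8 × B6 → …
From B3 to B7 is 4 halving steps: 2^4 = 16.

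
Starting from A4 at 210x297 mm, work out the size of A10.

A5: ⌊297/2⌋ × 210 = 148 × 210 mm
A6: ⌊210/2⌋ × 148 = 105 × 148 mm
A7: ⌊148/2⌋ × 105 = 74 × 105 mm
A8: ⌊105/2⌋ × 74 = 52 × 74 mm
A9: ⌊74/2⌋ × 52 = 37 × 52 mm
A10: ⌊52/2⌋ × 37 = 26 × 37 mm

26 × 37 mm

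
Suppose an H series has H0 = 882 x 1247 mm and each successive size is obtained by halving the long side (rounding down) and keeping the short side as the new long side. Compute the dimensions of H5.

155 × 220 mm

H1 = 623 × 882 mm (from H0 by 1 halving).
H2: ⌊882/2⌋ × 623 = 441 × 623 mm
H3: ⌊623/2⌋ × 441 = 311 × 441 mm
H4: ⌊441/2⌋ × 311 = 220 × 311 mm
H5: ⌊311/2⌋ × 220 = 155 × 220 mm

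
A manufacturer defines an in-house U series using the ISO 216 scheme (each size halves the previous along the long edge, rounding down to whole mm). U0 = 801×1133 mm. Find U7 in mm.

U1 = 566 × 801 mm (from U0 by 1 halving).
U2: ⌊801/2⌋ × 566 = 400 × 566 mm
U3: ⌊566/2⌋ × 400 = 283 × 400 mm
U4: ⌊400/2⌋ × 283 = 200 × 283 mm
U5: ⌊283/2⌋ × 200 = 141 × 200 mm
U6: ⌊200/2⌋ × 141 = 100 × 141 mm
U7: ⌊141/2⌋ × 100 = 70 × 100 mm

70 × 100 mm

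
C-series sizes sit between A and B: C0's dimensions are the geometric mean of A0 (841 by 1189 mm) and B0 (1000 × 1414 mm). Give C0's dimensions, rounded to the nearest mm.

917 × 1297 mm

Short: √(841 · 1000) = √841000 ≈ 917.1 mm.
Long: √(1189 · 1414) = √1681246 ≈ 1296.6 mm.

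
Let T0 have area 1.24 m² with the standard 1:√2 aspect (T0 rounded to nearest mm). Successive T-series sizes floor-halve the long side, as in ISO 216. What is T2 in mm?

468 × 662 mm

Let T0's short side be w mm. w · w√2 = 1.24 m² = 1,240,000 mm², so w ≈ 936.4 mm and w√2 ≈ 1324.2 mm → T0 = 936 × 1324 mm.
T1: ⌊1324/2⌋ × 936 = 662 × 936 mm
T2: ⌊936/2⌋ × 662 = 468 × 662 mm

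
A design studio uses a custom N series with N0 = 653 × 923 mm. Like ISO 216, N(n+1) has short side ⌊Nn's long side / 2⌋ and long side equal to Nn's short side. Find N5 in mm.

N1: ⌊923/2⌋ × 653 = 461 × 653 mm
N2: ⌊653/2⌋ × 461 = 326 × 461 mm
N3: ⌊461/2⌋ × 326 = 230 × 326 mm
N4: ⌊326/2⌋ × 230 = 163 × 230 mm
N5: ⌊230/2⌋ × 163 = 115 × 163 mm

115 × 163 mm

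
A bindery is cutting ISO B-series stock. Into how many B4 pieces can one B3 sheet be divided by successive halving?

Each ISO step halves the sheet: 1 × B3 → 2 × B4
From B3 to B4 is 1 halving step: 2^1 = 2.

2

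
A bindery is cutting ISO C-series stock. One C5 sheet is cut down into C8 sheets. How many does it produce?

Each ISO step halves the sheet: 1 × C5 → 2 × C6 → 4 × C7 → 8 × C8
From C5 to C8 is 3 halving steps: 2^3 = 8.

8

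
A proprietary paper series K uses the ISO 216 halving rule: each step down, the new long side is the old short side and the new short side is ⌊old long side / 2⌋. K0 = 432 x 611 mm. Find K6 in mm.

54 × 76 mm

K1: ⌊611/2⌋ × 432 = 305 × 432 mm
K2: ⌊432/2⌋ × 305 = 216 × 305 mm
K3: ⌊305/2⌋ × 216 = 152 × 216 mm
K4: ⌊216/2⌋ × 152 = 108 × 152 mm
K5: ⌊152/2⌋ × 108 = 76 × 108 mm
K6: ⌊108/2⌋ × 76 = 54 × 76 mm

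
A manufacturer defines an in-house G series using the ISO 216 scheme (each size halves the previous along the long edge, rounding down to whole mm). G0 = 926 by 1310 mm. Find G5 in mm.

G1: ⌊1310/2⌋ × 926 = 655 × 926 mm
G2: ⌊926/2⌋ × 655 = 463 × 655 mm
G3: ⌊655/2⌋ × 463 = 327 × 463 mm
G4: ⌊463/2⌋ × 327 = 231 × 327 mm
G5: ⌊327/2⌋ × 231 = 163 × 231 mm

163 × 231 mm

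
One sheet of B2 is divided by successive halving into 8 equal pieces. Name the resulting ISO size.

B5

8 = 2^3, so 3 halving steps.
B2 → B3 → … → B5 after 3 steps.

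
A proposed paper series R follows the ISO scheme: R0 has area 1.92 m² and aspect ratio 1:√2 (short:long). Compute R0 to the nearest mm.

1165 × 1648 mm

Let the short side be w mm. Then w · w√2 = 1.92 m² = 1,920,000 mm².
w² = 1,920,000/√2, so w ≈ 1165.2 mm; long side = w√2 ≈ 1647.8 mm.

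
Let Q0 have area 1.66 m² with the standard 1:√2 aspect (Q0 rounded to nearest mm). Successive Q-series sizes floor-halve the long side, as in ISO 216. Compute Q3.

Let Q0's short side be w mm. w · w√2 = 1.66 m² = 1,660,000 mm², so w ≈ 1083.4 mm and w√2 ≈ 1532.2 mm → Q0 = 1083 × 1532 mm.
Q1: ⌊1532/2⌋ × 1083 = 766 × 1083 mm
Q2: ⌊1083/2⌋ × 766 = 541 × 766 mm
Q3: ⌊766/2⌋ × 541 = 383 × 541 mm

383 × 541 mm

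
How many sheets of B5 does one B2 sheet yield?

B2 = 500 × 707 mm; B5 = 176 × 250 mm.
Each halving step doubles the count; 3 steps from B2 to B5.
2^3 = 8.

8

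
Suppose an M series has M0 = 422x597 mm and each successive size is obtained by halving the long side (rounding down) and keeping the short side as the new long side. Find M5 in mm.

M1: ⌊597/2⌋ × 422 = 298 × 422 mm
M2: ⌊422/2⌋ × 298 = 211 × 298 mm
M3: ⌊298/2⌋ × 211 = 149 × 211 mm
M4: ⌊211/2⌋ × 149 = 105 × 149 mm
M5: ⌊149/2⌋ × 105 = 74 × 105 mm

74 × 105 mm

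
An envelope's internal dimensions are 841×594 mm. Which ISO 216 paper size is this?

A1 (594 × 841 mm)

Aspect ratio 841/594 ≈ 1.416 — close to the ISO √2 ≈ 1.414.
In the A-series (A0 area = 1 m²): A1 = 594 × 841 mm.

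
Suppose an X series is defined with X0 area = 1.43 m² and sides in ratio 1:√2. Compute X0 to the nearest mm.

1006 × 1422 mm

Let the short side be w mm. Then w · w√2 = 1.43 m² = 1,430,000 mm².
w² = 1,430,000/√2, so w ≈ 1005.6 mm; long side = w√2 ≈ 1422.1 mm.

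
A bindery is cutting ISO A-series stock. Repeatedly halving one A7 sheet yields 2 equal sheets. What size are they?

A8

2 = 2^1, so 1 halving step.
A7 → A8 → … → A8 after 1 step.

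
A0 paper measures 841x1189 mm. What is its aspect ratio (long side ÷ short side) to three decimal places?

1.414

1189 / 841 = 1.414
Matches √2 ≈ 1.414 — the ISO 216 defining ratio.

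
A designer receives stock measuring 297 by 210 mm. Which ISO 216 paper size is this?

Aspect ratio 297/210 ≈ 1.414 — close to the ISO √2 ≈ 1.414.
In the A-series (A0 area = 1 m²): A4 = 210 × 297 mm.

A4 (210 × 297 mm)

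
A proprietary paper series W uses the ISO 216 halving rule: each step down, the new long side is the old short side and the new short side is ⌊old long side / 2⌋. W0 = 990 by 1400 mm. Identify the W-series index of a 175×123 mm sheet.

W0: 990 × 1400 mm
W1: 700 × 990 mm
W2: 495 × 700 mm
W3: 350 × 495 mm
W4: 247 × 350 mm
W5: 175 × 247 mm
W6: 123 × 175 mm
W7: 87 × 123 mm
→ matches W6.

W6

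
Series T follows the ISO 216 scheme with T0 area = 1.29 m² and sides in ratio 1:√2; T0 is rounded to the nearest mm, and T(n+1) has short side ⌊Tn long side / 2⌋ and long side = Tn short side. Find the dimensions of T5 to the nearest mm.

Let T0's short side be w mm. w · w√2 = 1.29 m² = 1,290,000 mm², so w ≈ 955.1 mm and w√2 ≈ 1350.7 mm → T0 = 955 × 1351 mm.
T1: ⌊1351/2⌋ × 955 = 675 × 955 mm
T2: ⌊955/2⌋ × 675 = 477 × 675 mm
T3: ⌊675/2⌋ × 477 = 337 × 477 mm
T4: ⌊477/2⌋ × 337 = 238 × 337 mm
T5: ⌊337/2⌋ × 238 = 168 × 238 mm

168 × 238 mm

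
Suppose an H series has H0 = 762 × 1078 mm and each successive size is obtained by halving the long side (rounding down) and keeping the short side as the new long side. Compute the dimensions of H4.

H1: ⌊1078/2⌋ × 762 = 539 × 762 mm
H2: ⌊762/2⌋ × 539 = 381 × 539 mm
H3: ⌊539/2⌋ × 381 = 269 × 381 mm
H4: ⌊381/2⌋ × 269 = 190 × 269 mm

190 × 269 mm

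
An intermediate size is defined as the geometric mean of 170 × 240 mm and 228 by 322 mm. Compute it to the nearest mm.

197 × 278 mm

Short side: √(170 · 228) = √38760 ≈ 196.9 → 197 mm
Long side: √(240 · 322) = √77280 ≈ 278.0 → 278 mm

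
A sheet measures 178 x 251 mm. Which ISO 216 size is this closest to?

B5 (176 × 250 mm)

Aspect ratio 251/178 ≈ 1.410 — close to the ISO √2 ≈ 1.414.
In the B-series (B0 = 1000 × 1414 mm): B5 = 176 × 250 mm.
Off by 3 mm total — nearest standard size.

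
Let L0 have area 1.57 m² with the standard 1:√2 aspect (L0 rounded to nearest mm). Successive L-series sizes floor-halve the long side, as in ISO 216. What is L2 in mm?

Let L0's short side be w mm. w · w√2 = 1.57 m² = 1,570,000 mm², so w ≈ 1053.6 mm and w√2 ≈ 1490.1 mm → L0 = 1054 × 1490 mm.
L1: ⌊1490/2⌋ × 1054 = 745 × 1054 mm
L2: ⌊1054/2⌋ × 745 = 527 × 745 mm

527 × 745 mm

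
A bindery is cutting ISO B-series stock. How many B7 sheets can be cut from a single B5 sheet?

Each ISO step halves the sheet: 1 × B5 → 2 × B6 → 4 × B7
From B5 to B7 is 2 halving steps: 2^2 = 4.

4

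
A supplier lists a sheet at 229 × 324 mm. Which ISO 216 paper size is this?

Aspect ratio 324/229 ≈ 1.415 — close to the ISO √2 ≈ 1.414.
In the C-series (envelope sizes, between A and B): C4 = 229 × 324 mm.

C4 (229 × 324 mm)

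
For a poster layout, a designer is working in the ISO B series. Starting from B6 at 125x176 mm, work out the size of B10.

B7: ⌊176/2⌋ × 125 = 88 × 125 mm
B8: ⌊125/2⌋ × 88 = 62 × 88 mm
B9: ⌊88/2⌋ × 62 = 44 × 62 mm
B10: ⌊62/2⌋ × 44 = 31 × 44 mm

31 × 44 mm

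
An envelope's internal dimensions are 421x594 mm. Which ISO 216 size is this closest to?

Aspect ratio 594/421 ≈ 1.411 — close to the ISO √2 ≈ 1.414.
In the A-series (A0 area = 1 m²): A2 = 420 × 594 mm.
Off by 1 mm total — nearest standard size.

A2 (420 × 594 mm)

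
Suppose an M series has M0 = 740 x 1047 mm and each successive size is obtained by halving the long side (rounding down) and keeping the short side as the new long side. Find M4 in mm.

185 × 261 mm

M1: ⌊1047/2⌋ × 740 = 523 × 740 mm
M2: ⌊740/2⌋ × 523 = 370 × 523 mm
M3: ⌊523/2⌋ × 370 = 261 × 370 mm
M4: ⌊370/2⌋ × 261 = 185 × 261 mm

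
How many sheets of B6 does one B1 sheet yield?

32

Each ISO step halves the sheet: 1 × B1 → 2 × B2 → 4 × B3 → 8 × B4 → …
From B1 to B6 is 5 halving steps: 2^5 = 32.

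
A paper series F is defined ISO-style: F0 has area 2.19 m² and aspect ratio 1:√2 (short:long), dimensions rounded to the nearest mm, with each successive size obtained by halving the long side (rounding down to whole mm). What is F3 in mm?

440 × 622 mm

Let F0's short side be w mm. w · w√2 = 2.19 m² = 2,190,000 mm², so w ≈ 1244.4 mm and w√2 ≈ 1759.9 mm → F0 = 1244 × 1760 mm.
F1: ⌊1760/2⌋ × 1244 = 880 × 1244 mm
F2: ⌊1244/2⌋ × 880 = 622 × 880 mm
F3: ⌊880/2⌋ × 622 = 440 × 622 mm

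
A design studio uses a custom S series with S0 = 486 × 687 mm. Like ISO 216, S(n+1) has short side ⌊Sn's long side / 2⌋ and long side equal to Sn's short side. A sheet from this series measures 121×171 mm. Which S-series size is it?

S0: 486 × 687 mm
S1: 343 × 486 mm
S2: 243 × 343 mm
S3: 171 × 243 mm
S4: 121 × 171 mm
S5: 85 × 121 mm
→ matches S4.

S4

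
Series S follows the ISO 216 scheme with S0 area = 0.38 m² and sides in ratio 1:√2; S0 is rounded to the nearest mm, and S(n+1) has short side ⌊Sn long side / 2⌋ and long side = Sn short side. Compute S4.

Let S0's short side be w mm. w · w√2 = 0.38 m² = 380,000 mm², so w ≈ 518.4 mm and w√2 ≈ 733.1 mm → S0 = 518 × 733 mm.
S1: ⌊733/2⌋ × 518 = 366 × 518 mm
S2: ⌊518/2⌋ × 366 = 259 × 366 mm
S3: ⌊366/2⌋ × 259 = 183 × 259 mm
S4: ⌊259/2⌋ × 183 = 129 × 183 mm

129 × 183 mm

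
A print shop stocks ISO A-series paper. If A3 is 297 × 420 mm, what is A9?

37 × 52 mm

A4: ⌊420/2⌋ × 297 = 210 × 297 mm
A5: ⌊297/2⌋ × 210 = 148 × 210 mm
A6: ⌊210/2⌋ × 148 = 105 × 148 mm
A7: ⌊148/2⌋ × 105 = 74 × 105 mm
A8: ⌊105/2⌋ × 74 = 52 × 74 mm
A9: ⌊74/2⌋ × 52 = 37 × 52 mm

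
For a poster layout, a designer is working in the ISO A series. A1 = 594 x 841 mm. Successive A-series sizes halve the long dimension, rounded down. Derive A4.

A2: ⌊841/2⌋ × 594 = 420 × 594 mm
A3: ⌊594/2⌋ × 420 = 297 × 420 mm
A4: ⌊420/2⌋ × 297 = 210 × 297 mm

210 × 297 mm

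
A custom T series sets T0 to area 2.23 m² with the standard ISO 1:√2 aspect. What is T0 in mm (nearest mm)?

Let the short side be w mm. Then w · w√2 = 2.23 m² = 2,230,000 mm².
w² = 2,230,000/√2, so w ≈ 1255.7 mm; long side = w√2 ≈ 1775.9 mm.

1256 × 1776 mm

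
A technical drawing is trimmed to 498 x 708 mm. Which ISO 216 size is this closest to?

Aspect ratio 708/498 ≈ 1.422 — close to the ISO √2 ≈ 1.414.
In the B-series (B0 = 1000 × 1414 mm): B2 = 500 × 707 mm.
Off by 3 mm total — nearest standard size.

B2 (500 × 707 mm)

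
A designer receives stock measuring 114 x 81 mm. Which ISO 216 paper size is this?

Aspect ratio 114/81 ≈ 1.407 — close to the ISO √2 ≈ 1.414.
In the C-series (envelope sizes, between A and B): C7 = 81 × 114 mm.

C7 (81 × 114 mm)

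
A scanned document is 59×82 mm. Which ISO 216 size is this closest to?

Aspect ratio 82/59 ≈ 1.390 (ISO target is √2 ≈ 1.414).
In the C-series (envelope sizes, between A and B): C8 = 57 × 81 mm.
Off by 3 mm total — nearest standard size.

C8 (57 × 81 mm)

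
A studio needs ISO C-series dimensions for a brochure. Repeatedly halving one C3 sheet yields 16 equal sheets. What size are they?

16 = 2^4, so 4 halving steps.
C3 → C4 → … → C7 after 4 steps.

C7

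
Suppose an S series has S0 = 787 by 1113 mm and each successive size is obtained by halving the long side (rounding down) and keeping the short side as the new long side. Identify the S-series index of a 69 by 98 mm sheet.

S7

S0: 787 × 1113 mm
S1: 556 × 787 mm
S2: 393 × 556 mm
S3: 278 × 393 mm
S4: 196 × 278 mm
S5: 139 × 196 mm
S6: 98 × 139 mm
S7: 69 × 98 mm
S8: 49 × 69 mm
→ matches S7.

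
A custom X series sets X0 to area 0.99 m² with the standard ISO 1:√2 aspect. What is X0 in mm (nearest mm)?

Let the short side be w mm. Then w · w√2 = 0.99 m² = 990,000 mm².
w² = 990,000/√2, so w ≈ 836.7 mm; long side = w√2 ≈ 1183.2 mm.

837 × 1183 mm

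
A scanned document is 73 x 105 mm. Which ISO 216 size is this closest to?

A7 (74 × 105 mm)

Aspect ratio 105/73 ≈ 1.438 (ISO target is √2 ≈ 1.414).
In the A-series (A0 area = 1 m²): A7 = 74 × 105 mm.
Off by 1 mm total — nearest standard size.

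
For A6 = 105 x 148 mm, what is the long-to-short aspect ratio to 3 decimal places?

1.410

148 / 105 = 1.410
ISO 216 targets √2 ≈ 1.414; the -0.005 deviation is from mm rounding.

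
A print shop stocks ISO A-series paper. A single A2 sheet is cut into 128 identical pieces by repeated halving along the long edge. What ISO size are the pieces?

128 = 2^7, so 7 halving steps.
A2 → A3 → … → A9 after 7 steps.

A9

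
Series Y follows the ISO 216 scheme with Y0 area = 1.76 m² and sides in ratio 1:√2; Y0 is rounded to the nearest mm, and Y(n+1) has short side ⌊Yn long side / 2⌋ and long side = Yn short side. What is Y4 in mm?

279 × 394 mm

Let Y0's short side be w mm. w · w√2 = 1.76 m² = 1,760,000 mm², so w ≈ 1115.6 mm and w√2 ≈ 1577.7 mm → Y0 = 1116 × 1578 mm.
Y1: ⌊1578/2⌋ × 1116 = 789 × 1116 mm
Y2: ⌊1116/2⌋ × 789 = 558 × 789 mm
Y3: ⌊789/2⌋ × 558 = 394 × 558 mm
Y4: ⌊558/2⌋ × 394 = 279 × 394 mm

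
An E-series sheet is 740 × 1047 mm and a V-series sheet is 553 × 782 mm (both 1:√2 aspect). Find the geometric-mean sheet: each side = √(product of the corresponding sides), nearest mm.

Short side: √(740 · 553) = √409220 ≈ 639.7 → 640 mm
Long side: √(1047 · 782) = √818754 ≈ 904.9 → 905 mm

640 × 905 mm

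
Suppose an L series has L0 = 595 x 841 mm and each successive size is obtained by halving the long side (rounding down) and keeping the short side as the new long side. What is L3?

L1: ⌊841/2⌋ × 595 = 420 × 595 mm
L2: ⌊595/2⌋ × 420 = 297 × 420 mm
L3: ⌊420/2⌋ × 297 = 210 × 297 mm

210 × 297 mm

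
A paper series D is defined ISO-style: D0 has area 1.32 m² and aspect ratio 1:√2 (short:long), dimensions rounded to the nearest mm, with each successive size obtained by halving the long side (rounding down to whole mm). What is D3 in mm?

Let D0's short side be w mm. w · w√2 = 1.32 m² = 1,320,000 mm², so w ≈ 966.1 mm and w√2 ≈ 1366.3 mm → D0 = 966 × 1366 mm.
D1: ⌊1366/2⌋ × 966 = 683 × 966 mm
D2: ⌊966/2⌋ × 683 = 483 × 683 mm
D3: ⌊683/2⌋ × 483 = 341 × 483 mm

341 × 483 mm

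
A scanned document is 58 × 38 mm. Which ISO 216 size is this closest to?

C9 (40 × 57 mm)

Aspect ratio 58/38 ≈ 1.526 (ISO target is √2 ≈ 1.414).
In the C-series (envelope sizes, between A and B): C9 = 40 × 57 mm.
Off by 3 mm total — nearest standard size.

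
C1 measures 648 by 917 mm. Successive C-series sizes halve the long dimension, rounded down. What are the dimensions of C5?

162 × 229 mm

C2: ⌊917/2⌋ × 648 = 458 × 648 mm
C3: ⌊648/2⌋ × 458 = 324 × 458 mm
C4: ⌊458/2⌋ × 324 = 229 × 324 mm
C5: ⌊324/2⌋ × 229 = 162 × 229 mm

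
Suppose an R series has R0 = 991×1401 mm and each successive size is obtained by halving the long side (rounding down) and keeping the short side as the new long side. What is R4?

R1: ⌊1401/2⌋ × 991 = 700 × 991 mm
R2: ⌊991/2⌋ × 700 = 495 × 700 mm
R3: ⌊700/2⌋ × 495 = 350 × 495 mm
R4: ⌊495/2⌋ × 350 = 247 × 350 mm

247 × 350 mm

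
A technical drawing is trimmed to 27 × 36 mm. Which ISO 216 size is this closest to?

Aspect ratio 36/27 ≈ 1.333 (ISO target is √2 ≈ 1.414).
In the A-series (A0 area = 1 m²): A10 = 26 × 37 mm.
Off by 2 mm total — nearest standard size.

A10 (26 × 37 mm)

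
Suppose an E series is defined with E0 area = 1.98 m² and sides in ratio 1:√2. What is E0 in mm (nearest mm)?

1183 × 1673 mm

Let the short side be w mm. Then w · w√2 = 1.98 m² = 1,980,000 mm².
w² = 1,980,000/√2, so w ≈ 1183.2 mm; long side = w√2 ≈ 1673.4 mm.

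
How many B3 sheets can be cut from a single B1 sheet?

4

Each ISO step halves the sheet: 1 × B1 → 2 × B2 → 4 × B3
From B1 to B3 is 2 halving steps: 2^2 = 4.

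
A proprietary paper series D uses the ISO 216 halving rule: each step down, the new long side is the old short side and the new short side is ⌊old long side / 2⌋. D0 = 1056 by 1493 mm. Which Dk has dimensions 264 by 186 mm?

D5

D0: 1056 × 1493 mm
D1: 746 × 1056 mm
D2: 528 × 746 mm
D3: 373 × 528 mm
D4: 264 × 373 mm
D5: 186 × 264 mm
D6: 132 × 186 mm
→ matches D5.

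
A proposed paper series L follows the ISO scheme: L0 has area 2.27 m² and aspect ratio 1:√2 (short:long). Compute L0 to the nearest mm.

Let the short side be w mm. Then w · w√2 = 2.27 m² = 2,270,000 mm².
w² = 2,270,000/√2, so w ≈ 1266.9 mm; long side = w√2 ≈ 1791.7 mm.

1267 × 1792 mm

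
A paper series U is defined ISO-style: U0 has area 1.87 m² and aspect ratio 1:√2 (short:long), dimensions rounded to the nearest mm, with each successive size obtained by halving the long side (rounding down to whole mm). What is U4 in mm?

287 × 406 mm

Let U0's short side be w mm. w · w√2 = 1.87 m² = 1,870,000 mm², so w ≈ 1149.9 mm and w√2 ≈ 1626.2 mm → U0 = 1150 × 1626 mm.
U1: ⌊1626/2⌋ × 1150 = 813 × 1150 mm
U2: ⌊1150/2⌋ × 813 = 575 × 813 mm
U3: ⌊813/2⌋ × 575 = 406 × 575 mm
U4: ⌊575/2⌋ × 406 = 287 × 406 mm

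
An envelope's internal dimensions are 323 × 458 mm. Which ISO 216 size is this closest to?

C3 (324 × 458 mm)

Aspect ratio 458/323 ≈ 1.418 — close to the ISO √2 ≈ 1.414.
In the C-series (envelope sizes, between A and B): C3 = 324 × 458 mm.
Off by 1 mm total — nearest standard size.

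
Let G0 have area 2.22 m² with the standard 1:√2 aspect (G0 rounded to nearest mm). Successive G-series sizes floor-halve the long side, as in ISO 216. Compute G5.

Let G0's short side be w mm. w · w√2 = 2.22 m² = 2,220,000 mm², so w ≈ 1252.9 mm and w√2 ≈ 1771.9 mm → G0 = 1253 × 1772 mm.
G1: ⌊1772/2⌋ × 1253 = 886 × 1253 mm
G2: ⌊1253/2⌋ × 886 = 626 × 886 mm
G3: ⌊886/2⌋ × 626 = 443 × 626 mm
G4: ⌊626/2⌋ × 443 = 313 × 443 mm
G5: ⌊443/2⌋ × 313 = 221 × 313 mm

221 × 313 mm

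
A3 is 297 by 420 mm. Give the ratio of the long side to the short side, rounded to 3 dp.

420 / 297 = 1.414
Matches √2 ≈ 1.414 — the ISO 216 defining ratio.

1.414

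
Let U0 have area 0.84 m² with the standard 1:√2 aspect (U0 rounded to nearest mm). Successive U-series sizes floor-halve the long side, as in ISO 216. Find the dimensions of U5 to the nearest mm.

Let U0's short side be w mm. w · w√2 = 0.84 m² = 840,000 mm², so w ≈ 770.7 mm and w√2 ≈ 1089.9 mm → U0 = 771 × 1090 mm.
U1: ⌊1090/2⌋ × 771 = 545 × 771 mm
U2: ⌊771/2⌋ × 545 = 385 × 545 mm
U3: ⌊545/2⌋ × 385 = 272 × 385 mm
U4: ⌊385/2⌋ × 272 = 192 × 272 mm
U5: ⌊272/2⌋ × 192 = 136 × 192 mm

136 × 192 mm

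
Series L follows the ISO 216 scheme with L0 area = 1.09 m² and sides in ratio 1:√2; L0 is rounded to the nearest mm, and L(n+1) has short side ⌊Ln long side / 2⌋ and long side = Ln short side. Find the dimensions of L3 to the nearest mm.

Let L0's short side be w mm. w · w√2 = 1.09 m² = 1,090,000 mm², so w ≈ 877.9 mm and w√2 ≈ 1241.6 mm → L0 = 878 × 1242 mm.
L1: ⌊1242/2⌋ × 878 = 621 × 878 mm
L2: ⌊878/2⌋ × 621 = 439 × 621 mm
L3: ⌊621/2⌋ × 439 = 310 × 439 mm

310 × 439 mm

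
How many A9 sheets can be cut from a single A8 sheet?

2

Each ISO step halves the sheet: 1 × A8 → 2 × A9
From A8 to A9 is 1 halving step: 2^1 = 2.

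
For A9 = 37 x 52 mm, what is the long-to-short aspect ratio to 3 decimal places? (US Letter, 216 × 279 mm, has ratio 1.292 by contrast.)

1.405

52 / 37 = 1.405
ISO 216 targets √2 ≈ 1.414; the -0.009 deviation is from mm rounding.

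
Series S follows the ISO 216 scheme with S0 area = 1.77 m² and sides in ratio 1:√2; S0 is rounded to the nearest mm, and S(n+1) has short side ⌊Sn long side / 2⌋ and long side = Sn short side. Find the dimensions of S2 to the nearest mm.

559 × 791 mm

Let S0's short side be w mm. w · w√2 = 1.77 m² = 1,770,000 mm², so w ≈ 1118.7 mm and w√2 ≈ 1582.1 mm → S0 = 1119 × 1582 mm.
S1: ⌊1582/2⌋ × 1119 = 791 × 1119 mm
S2: ⌊1119/2⌋ × 791 = 559 × 791 mm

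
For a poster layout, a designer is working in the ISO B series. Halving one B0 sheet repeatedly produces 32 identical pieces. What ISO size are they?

32 = 2^5, so 5 halving steps.
B0 → B1 → … → B5 after 5 steps.

B5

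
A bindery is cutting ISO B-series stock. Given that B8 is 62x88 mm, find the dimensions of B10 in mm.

B9: ⌊88/2⌋ × 62 = 44 × 62 mm
B10: ⌊62/2⌋ × 44 = 31 × 44 mm

31 × 44 mm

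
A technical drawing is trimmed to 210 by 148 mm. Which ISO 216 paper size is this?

A5 (148 × 210 mm)

Aspect ratio 210/148 ≈ 1.419 — close to the ISO √2 ≈ 1.414.
In the A-series (A0 area = 1 m²): A5 = 148 × 210 mm.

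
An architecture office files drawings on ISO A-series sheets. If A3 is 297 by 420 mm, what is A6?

105 × 148 mm

A4: ⌊420/2⌋ × 297 = 210 × 297 mm
A5: ⌊297/2⌋ × 210 = 148 × 210 mm
A6: ⌊210/2⌋ × 148 = 105 × 148 mm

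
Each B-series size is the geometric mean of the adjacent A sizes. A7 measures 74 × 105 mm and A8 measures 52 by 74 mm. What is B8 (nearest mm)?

62 × 88 mm

Short side: √(74 · 52) = √3848 ≈ 62.0 → 62 mm
Long side: √(105 · 74) = √7770 ≈ 88.1 → 88 mm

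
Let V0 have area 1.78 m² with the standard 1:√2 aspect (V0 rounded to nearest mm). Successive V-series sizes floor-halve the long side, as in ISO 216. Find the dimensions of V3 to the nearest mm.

396 × 561 mm

Let V0's short side be w mm. w · w√2 = 1.78 m² = 1,780,000 mm², so w ≈ 1121.9 mm and w√2 ≈ 1586.6 mm → V0 = 1122 × 1587 mm.
V1: ⌊1587/2⌋ × 1122 = 793 × 1122 mm
V2: ⌊1122/2⌋ × 793 = 561 × 793 mm
V3: ⌊793/2⌋ × 561 = 396 × 561 mm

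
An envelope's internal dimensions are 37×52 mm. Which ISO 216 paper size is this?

A9 (37 × 52 mm)

Aspect ratio 52/37 ≈ 1.405 — close to the ISO √2 ≈ 1.414.
In the A-series (A0 area = 1 m²): A9 = 37 × 52 mm.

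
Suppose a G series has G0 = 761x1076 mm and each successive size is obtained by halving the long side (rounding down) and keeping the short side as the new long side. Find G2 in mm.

380 × 538 mm

G1: ⌊1076/2⌋ × 761 = 538 × 761 mm
G2: ⌊761/2⌋ × 538 = 380 × 538 mm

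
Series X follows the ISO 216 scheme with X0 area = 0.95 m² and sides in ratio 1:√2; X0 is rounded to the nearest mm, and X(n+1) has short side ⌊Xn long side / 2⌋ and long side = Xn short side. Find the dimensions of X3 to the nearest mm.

289 × 410 mm

Let X0's short side be w mm. w · w√2 = 0.95 m² = 950,000 mm², so w ≈ 819.6 mm and w√2 ≈ 1159.1 mm → X0 = 820 × 1159 mm.
X1: ⌊1159/2⌋ × 820 = 579 × 820 mm
X2: ⌊820/2⌋ × 579 = 410 × 579 mm
X3: ⌊579/2⌋ × 410 = 289 × 410 mm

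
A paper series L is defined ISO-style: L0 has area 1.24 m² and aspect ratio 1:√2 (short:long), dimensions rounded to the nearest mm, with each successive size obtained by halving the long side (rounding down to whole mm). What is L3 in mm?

Let L0's short side be w mm. w · w√2 = 1.24 m² = 1,240,000 mm², so w ≈ 936.4 mm and w√2 ≈ 1324.2 mm → L0 = 936 × 1324 mm.
L1: ⌊1324/2⌋ × 936 = 662 × 936 mm
L2: ⌊936/2⌋ × 662 = 468 × 662 mm
L3: ⌊662/2⌋ × 468 = 331 × 468 mm

331 × 468 mm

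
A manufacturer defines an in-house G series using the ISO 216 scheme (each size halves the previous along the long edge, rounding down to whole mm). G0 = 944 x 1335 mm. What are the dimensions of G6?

118 × 166 mm

G1: ⌊1335/2⌋ × 944 = 667 × 944 mm
G2: ⌊944/2⌋ × 667 = 472 × 667 mm
G3: ⌊667/2⌋ × 472 = 333 × 472 mm
G4: ⌊472/2⌋ × 333 = 236 × 333 mm
G5: ⌊333/2⌋ × 236 = 166 × 236 mm
G6: ⌊236/2⌋ × 166 = 118 × 166 mm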